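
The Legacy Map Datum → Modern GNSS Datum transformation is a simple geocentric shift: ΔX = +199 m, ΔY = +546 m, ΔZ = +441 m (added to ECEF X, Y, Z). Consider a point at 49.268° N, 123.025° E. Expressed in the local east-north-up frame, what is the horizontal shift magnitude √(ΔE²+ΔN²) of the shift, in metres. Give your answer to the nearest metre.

At φ = 49.268°, λ = 123.025°: sin φ = 0.757770, cos φ = 0.652522, sin λ = 0.838433, cos λ = -0.545005.
ΔE = −sin λ·ΔX + cos λ·ΔY = −(0.838433)·(199) + (-0.545005)·(546) = -464.42 m.
ΔN = −sin φ cos λ·ΔX − sin φ sin λ·ΔY + cos φ·ΔZ = −(0.757770)(-0.545005)(199) − (0.757770)(0.838433)(546) + (0.652522)(441) = 23.05 m.
Horizontal magnitude = √(ΔE² + ΔN²) = √((-464.42)² + 23.05²) = 464.99 m.

465 m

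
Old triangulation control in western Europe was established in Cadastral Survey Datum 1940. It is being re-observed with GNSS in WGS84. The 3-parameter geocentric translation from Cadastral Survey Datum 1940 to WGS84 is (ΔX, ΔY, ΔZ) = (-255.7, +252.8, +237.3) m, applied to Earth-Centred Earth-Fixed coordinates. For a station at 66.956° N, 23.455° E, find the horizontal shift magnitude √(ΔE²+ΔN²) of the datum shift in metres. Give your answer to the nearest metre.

398 m

At φ = 66.956°, λ = 23.455°: sin φ = 0.920205, cos φ = 0.391438, sin λ = 0.398029, cos λ = 0.917373.
ΔE = −sin λ·ΔX + cos λ·ΔY = −(0.398029)·(-255.7) + (0.917373)·(252.8) = 333.69 m.
ΔN = −sin φ cos λ·ΔX − sin φ sin λ·ΔY + cos φ·ΔZ = −(0.920205)(0.917373)(-255.7) − (0.920205)(0.398029)(252.8) + (0.391438)(237.3) = 216.15 m.
Horizontal magnitude = √(ΔE² + ΔN²) = √(333.69² + 216.15²) = 397.58 m.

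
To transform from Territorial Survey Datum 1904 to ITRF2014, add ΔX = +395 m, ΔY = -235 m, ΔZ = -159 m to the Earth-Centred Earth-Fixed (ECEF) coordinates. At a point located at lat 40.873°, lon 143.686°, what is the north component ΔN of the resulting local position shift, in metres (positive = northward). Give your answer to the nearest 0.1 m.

ΔN = 179.1 m

The local north axis is (−sin φ cos λ, −sin φ sin λ, cos φ), giving ΔN = 208.280 + 91.070 − 120.230 = 179.12 m.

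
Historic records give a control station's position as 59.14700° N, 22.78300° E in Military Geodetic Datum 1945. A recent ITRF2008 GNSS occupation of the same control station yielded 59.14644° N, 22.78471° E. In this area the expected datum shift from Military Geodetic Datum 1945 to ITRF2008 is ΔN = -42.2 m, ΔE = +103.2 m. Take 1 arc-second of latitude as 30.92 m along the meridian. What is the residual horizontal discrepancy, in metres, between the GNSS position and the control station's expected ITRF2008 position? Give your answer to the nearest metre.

Observed coordinate differences: Δφ = -0.00056°, Δλ = +0.00171°.
Converting to metres (1° lat = 111312 m, cos φ = 0.512837): observed ΔN = -62.3 m, observed ΔE = 97.6 m.
Subtracting the expected shift leaves a residual of -62.3 − (-42.2) = -20.1 m north and 97.6 − (103.2) = -5.6 m east.
Residual distance = √((-20.1)² + (-5.6)²) = 20.9 m.

21 m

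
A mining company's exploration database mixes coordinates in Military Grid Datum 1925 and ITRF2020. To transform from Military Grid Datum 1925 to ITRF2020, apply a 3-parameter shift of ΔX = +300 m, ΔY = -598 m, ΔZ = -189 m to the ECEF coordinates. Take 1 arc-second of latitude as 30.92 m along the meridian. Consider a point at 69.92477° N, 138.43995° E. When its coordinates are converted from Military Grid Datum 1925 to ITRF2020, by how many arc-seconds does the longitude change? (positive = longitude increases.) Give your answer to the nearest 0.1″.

Δλ = 23.4″

sin φ = 0.939243, cos φ = 0.343254, sin λ = 0.663405, cos λ = -0.748261.
East component: ΔE = −sin λ·ΔX + cos λ·ΔY = −(0.663405)(300) + (-0.748261)(-598) = 248.44 m.
1° of latitude spans 3600 × 30.92 = 111312 m; at latitude φ, 1° of longitude spans that × cos φ = 38208.3 m, so Δλ = 248.44 / 38208.3 × 3600 = 23.408″.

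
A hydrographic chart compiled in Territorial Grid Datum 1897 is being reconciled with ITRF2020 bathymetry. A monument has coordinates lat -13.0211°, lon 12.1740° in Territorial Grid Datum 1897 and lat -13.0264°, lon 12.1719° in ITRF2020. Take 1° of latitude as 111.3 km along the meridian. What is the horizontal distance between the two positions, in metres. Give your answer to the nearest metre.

Δφ = -13.0264° − -13.0211° = -0.0053°; Δλ = 12.1719° − 12.1740° = -0.0021°.
ΔN = Δφ × 111300 = -589.9 m; ΔE = Δλ × 111300 × cos(-13.0211°) = -0.0021 × 111300 × 0.974287 = -227.7 m.
Distance = √(ΔE² + ΔN²) = √((-227.7)² + (-589.9)²) = 632.3 m.

632 m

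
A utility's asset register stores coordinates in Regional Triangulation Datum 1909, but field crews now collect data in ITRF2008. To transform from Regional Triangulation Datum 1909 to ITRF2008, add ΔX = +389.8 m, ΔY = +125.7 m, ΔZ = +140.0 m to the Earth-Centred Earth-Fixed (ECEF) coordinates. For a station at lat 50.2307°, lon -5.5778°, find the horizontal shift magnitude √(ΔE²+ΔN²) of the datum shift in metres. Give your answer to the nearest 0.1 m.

The local east axis at (φ, λ) is (−sin λ, cos λ, 0), so ΔE = −sin(-5.5778°)·389.8 + cos(-5.5778°)·125.7 = 162.99 m.
The local north axis is (−sin φ cos λ, −sin φ sin λ, cos φ), giving ΔN = -298.192 + 9.391 + 89.558 = -199.24 m.
Horizontal magnitude = √(ΔE² + ΔN²) = √(162.99² + (-199.24)²) = 257.42 m.

257.4 m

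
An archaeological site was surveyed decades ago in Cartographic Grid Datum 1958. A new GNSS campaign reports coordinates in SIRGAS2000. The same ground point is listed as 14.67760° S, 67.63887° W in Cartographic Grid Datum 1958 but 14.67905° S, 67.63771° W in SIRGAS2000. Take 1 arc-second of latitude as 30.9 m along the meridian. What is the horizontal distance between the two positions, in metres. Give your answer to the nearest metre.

204 m

Δφ = -14.67905° − -14.67760° = -0.00145°; Δλ = -67.63771° − -67.63887° = +0.00116°.
1° of latitude = 3600 × 30.90 = 111240 m.
ΔN = Δφ × 111240 = -161.3 m; ΔE = Δλ × 111240 × cos(-14.67760°) = +0.00116 × 111240 × 0.967367 = 124.8 m.
Distance = √(ΔE² + ΔN²) = √(124.8² + (-161.3)²) = 204.0 m.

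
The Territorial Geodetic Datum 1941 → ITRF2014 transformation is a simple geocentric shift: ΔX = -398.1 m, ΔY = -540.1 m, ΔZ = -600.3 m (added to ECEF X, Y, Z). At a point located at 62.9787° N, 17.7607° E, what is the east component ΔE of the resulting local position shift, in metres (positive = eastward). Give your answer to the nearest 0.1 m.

The local east axis at (φ, λ) is (−sin λ, cos λ, 0), so ΔE = −sin(17.7607°)·(-398.1) + cos(17.7607°)·(-540.1) = -392.92 m.

ΔE = -392.9 m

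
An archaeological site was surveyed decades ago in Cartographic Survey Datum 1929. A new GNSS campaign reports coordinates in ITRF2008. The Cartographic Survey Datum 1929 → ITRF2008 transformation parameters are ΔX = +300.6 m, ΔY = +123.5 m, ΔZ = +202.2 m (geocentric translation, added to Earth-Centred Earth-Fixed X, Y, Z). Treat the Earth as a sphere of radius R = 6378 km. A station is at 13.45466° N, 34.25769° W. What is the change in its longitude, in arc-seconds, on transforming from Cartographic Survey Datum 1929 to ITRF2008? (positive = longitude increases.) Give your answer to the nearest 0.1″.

Δλ = 9.0″

sin φ = 0.232676, cos φ = 0.972554, sin λ = -0.562916, cos λ = 0.826514.
East component: ΔE = −sin λ·ΔX + cos λ·ΔY = −(-0.562916)(300.6) + (0.826514)(123.5) = 271.29 m.
1° of latitude spans πR/180 = 111317 m; at latitude φ, 1° of longitude spans that × cos φ = 108261.9 m, so Δλ = 271.29 / 108261.9 × 3600 = 9.021″.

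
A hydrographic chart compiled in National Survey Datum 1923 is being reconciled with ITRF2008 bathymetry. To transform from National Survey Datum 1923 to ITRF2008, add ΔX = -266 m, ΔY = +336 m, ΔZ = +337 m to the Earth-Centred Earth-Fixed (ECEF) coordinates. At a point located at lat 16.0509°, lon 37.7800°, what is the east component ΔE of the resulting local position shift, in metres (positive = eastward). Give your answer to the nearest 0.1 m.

The local east axis at (φ, λ) is (−sin λ, cos λ, 0), so ΔE = −sin(37.7800°)·(-266) + cos(37.7800°)·336 = 428.52 m.

ΔE = 428.5 m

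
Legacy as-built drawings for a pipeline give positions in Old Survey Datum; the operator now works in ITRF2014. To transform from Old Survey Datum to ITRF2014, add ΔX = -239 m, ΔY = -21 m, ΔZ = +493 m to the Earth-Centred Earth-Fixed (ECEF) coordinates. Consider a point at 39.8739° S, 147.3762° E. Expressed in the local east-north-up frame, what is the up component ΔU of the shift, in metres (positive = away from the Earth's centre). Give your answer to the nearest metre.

At φ = -39.8739°, λ = 147.3762°: sin φ = -0.641100, cos φ = 0.767457, sin λ = 0.539121, cos λ = -0.842229.
ΔU = cos φ cos λ·ΔX + cos φ sin λ·ΔY + sin φ·ΔZ = (0.767457)(-0.842229)(-239) + (0.767457)(0.539121)(-21) + (-0.641100)(493) = -170.27 m.

ΔU = -170 m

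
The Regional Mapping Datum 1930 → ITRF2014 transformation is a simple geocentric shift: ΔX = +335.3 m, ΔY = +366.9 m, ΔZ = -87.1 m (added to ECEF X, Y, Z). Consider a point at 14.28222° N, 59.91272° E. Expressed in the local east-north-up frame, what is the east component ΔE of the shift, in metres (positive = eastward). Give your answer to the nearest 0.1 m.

ΔE = -106.2 m

The local east axis at (φ, λ) is (−sin λ, cos λ, 0), so ΔE = −sin(59.91272°)·335.3 + cos(59.91272°)·366.9 = -106.19 m.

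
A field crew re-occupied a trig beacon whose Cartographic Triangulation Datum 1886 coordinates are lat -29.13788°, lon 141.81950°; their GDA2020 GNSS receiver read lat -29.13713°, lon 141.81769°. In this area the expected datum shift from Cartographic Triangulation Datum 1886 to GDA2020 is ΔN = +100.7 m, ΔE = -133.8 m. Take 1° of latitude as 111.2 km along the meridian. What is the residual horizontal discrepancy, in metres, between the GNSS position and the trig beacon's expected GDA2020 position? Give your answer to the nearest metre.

45 m

Observed coordinate differences: Δφ = +0.00075°, Δλ = -0.00181°.
Converting to metres (1° lat = 111200 m, cos φ = 0.873451): observed ΔN = 83.4 m, observed ΔE = -175.8 m.
Subtracting the expected shift leaves a residual of 83.4 − (100.7) = -17.3 m north and -175.8 − (-133.8) = -42.0 m east.
Residual distance = √((-17.3)² + (-42.0)²) = 45.4 m.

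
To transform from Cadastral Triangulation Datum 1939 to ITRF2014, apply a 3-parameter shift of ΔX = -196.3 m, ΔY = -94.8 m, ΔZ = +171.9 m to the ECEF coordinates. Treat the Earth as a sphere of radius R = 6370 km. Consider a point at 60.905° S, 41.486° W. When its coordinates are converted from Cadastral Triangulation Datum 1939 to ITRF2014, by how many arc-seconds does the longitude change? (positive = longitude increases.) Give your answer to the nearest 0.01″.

Δλ = -13.39″

sin φ = -0.873815, cos φ = 0.486259, sin λ = -0.662437, cos λ = 0.749118.
East component: ΔE = −sin λ·ΔX + cos λ·ΔY = −(-0.662437)(-196.3) + (0.749118)(-94.8) = -201.05 m.
1° of latitude spans πR/180 = 111177 m; at latitude φ, 1° of longitude spans that × cos φ = 54061.1 m, so Δλ = -201.05 / 54061.1 × 3600 = -13.388″.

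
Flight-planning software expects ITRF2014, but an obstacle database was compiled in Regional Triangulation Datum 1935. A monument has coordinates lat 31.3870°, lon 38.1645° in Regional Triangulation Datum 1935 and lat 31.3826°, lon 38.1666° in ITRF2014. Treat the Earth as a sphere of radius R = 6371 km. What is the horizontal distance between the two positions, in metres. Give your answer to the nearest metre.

528 m

Δφ = 31.3826° − 31.3870° = -0.0044°; Δλ = 38.1666° − 38.1645° = +0.0021°.
1° along a meridian = πR/180 = 111195 m.
ΔN = Δφ × 111195 = -489.3 m; ΔE = Δλ × 111195 × cos(31.3870°) = +0.0021 × 111195 × 0.853669 = 199.3 m.
Distance = √(ΔE² + ΔN²) = √(199.3² + (-489.3)²) = 528.3 m.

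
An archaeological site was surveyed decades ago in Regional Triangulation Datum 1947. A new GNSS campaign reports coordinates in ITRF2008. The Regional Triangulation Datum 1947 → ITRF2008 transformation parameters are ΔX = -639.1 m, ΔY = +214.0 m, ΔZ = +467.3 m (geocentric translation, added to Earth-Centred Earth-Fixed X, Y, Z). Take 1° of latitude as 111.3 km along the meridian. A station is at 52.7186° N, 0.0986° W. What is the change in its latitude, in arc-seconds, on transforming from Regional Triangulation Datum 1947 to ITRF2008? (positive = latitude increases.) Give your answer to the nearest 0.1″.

Δφ = 25.6″

sin φ = 0.795670, cos φ = 0.605730, sin λ = -0.001721, cos λ = 0.999999.
North component: ΔN = −sin φ cos λ·ΔX − sin φ sin λ·ΔY + cos φ·ΔZ = −(0.795670)(0.999999)(-639.1) − (0.795670)(-0.001721)(214.0) + (0.605730)(467.3) = 791.86 m.
1° of latitude spans 111300 m, so Δφ = 791.86 / 111300 × 3600 = 25.613″.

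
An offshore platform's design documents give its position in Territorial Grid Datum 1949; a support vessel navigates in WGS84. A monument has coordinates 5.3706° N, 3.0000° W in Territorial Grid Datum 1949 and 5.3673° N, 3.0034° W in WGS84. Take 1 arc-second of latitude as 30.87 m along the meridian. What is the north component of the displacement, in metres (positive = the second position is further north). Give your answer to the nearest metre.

ΔN = -367 m

Δφ = 5.3673° − 5.3706° = -0.0033°; Δλ = -3.0034° − -3.0000° = -0.0034°.
1° of latitude = 3600 × 30.87 = 111132 m.
ΔN = Δφ × 111132 = -366.7 m; ΔE = Δλ × 111132 × cos(5.3706°) = -0.0034 × 111132 × 0.995610 = -376.2 m.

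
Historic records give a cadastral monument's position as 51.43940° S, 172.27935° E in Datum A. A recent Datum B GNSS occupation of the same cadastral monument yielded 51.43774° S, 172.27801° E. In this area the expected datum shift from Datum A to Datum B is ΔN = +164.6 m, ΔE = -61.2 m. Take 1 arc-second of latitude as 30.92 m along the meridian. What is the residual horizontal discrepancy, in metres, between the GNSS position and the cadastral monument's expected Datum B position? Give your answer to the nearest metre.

38 m

Observed coordinate differences: Δφ = +0.00166°, Δλ = -0.00134°.
Converting to metres (1° lat = 111312 m, cos φ = 0.623342): observed ΔN = 184.8 m, observed ΔE = -93.0 m.
Subtracting the expected shift leaves a residual of 184.8 − (164.6) = 20.2 m north and -93.0 − (-61.2) = -31.8 m east.
Residual distance = √(20.2² + (-31.8)²) = 37.6 m.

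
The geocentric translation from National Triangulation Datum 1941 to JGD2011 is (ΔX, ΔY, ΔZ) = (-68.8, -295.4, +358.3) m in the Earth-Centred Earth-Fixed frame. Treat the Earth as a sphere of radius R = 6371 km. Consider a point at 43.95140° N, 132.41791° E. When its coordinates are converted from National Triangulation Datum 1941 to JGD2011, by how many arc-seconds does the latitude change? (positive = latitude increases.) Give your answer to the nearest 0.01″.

sin φ = 0.694048, cos φ = 0.719929, sin λ = 0.738245, cos λ = -0.674533.
North component: ΔN = −sin φ cos λ·ΔX − sin φ sin λ·ΔY + cos φ·ΔZ = −(0.694048)(-0.674533)(-68.8) − (0.694048)(0.738245)(-295.4) + (0.719929)(358.3) = 377.10 m.
1° of latitude spans πR/180 = 111195 m, so Δφ = 377.10 / 111195 × 3600 = 12.209″.

Δφ = 12.21″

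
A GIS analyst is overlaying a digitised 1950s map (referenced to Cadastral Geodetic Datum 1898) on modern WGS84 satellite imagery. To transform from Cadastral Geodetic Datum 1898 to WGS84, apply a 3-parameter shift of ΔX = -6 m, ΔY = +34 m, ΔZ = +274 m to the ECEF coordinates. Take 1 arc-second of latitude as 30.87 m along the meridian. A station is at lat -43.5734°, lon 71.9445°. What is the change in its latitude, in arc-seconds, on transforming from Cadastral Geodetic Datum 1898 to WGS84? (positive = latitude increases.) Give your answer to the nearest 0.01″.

Δφ = 7.11″

sin φ = -0.689283, cos φ = 0.724492, sin λ = 0.950757, cos λ = 0.309938.
North component: ΔN = −sin φ cos λ·ΔX − sin φ sin λ·ΔY + cos φ·ΔZ = −(-0.689283)(0.309938)(-6) − (-0.689283)(0.950757)(34) + (0.724492)(274) = 219.51 m.
1° of latitude spans 3600 × 30.87 = 111132 m, so Δφ = 219.51 / 111132 × 3600 = 7.111″.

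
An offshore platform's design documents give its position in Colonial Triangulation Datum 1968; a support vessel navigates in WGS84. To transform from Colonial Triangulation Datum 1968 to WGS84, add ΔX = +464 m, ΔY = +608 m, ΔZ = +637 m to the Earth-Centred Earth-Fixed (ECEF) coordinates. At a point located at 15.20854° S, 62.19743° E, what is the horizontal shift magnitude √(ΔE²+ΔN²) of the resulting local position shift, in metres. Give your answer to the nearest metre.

822 m

The local east axis at (φ, λ) is (−sin λ, cos λ, 0), so ΔE = −sin(62.19743°)·464 + cos(62.19743°)·608 = -126.85 m.
The local north axis is (−sin φ cos λ, −sin φ sin λ, cos φ), giving ΔN = 56.775 + 141.086 + 614.691 = 812.55 m.
Horizontal magnitude = √(ΔE² + ΔN²) = √((-126.85)² + 812.55²) = 822.39 m.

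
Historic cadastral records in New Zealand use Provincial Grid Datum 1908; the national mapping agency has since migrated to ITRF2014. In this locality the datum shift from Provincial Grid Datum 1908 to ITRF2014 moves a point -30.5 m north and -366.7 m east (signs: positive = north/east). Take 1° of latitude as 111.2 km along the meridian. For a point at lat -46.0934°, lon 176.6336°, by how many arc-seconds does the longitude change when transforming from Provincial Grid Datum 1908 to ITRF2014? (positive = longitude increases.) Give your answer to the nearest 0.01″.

At latitude -46.0934°, cos φ = 0.693485.
1° of longitude at this latitude = 111.2 × cos φ = 77.12 km, so Δλ = -366.7 / 77115.5 = -0.0047552° = -17.119″.

Δλ = -17.12″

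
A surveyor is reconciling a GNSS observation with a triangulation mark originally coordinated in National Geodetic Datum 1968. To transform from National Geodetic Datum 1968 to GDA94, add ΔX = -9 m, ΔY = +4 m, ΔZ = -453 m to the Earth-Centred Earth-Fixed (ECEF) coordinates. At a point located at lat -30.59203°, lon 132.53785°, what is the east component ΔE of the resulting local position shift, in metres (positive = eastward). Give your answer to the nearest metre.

The local east axis at (φ, λ) is (−sin λ, cos λ, 0), so ΔE = −sin(132.53785°)·(-9) + cos(132.53785°)·4 = 3.93 m.

ΔE = 4 m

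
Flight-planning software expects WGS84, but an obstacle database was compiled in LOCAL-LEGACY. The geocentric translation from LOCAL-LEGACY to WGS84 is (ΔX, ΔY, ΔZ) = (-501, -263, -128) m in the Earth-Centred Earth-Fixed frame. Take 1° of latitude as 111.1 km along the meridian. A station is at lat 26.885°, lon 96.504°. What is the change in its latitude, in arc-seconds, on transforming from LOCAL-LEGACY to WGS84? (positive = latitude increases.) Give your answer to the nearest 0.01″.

sin φ = 0.452201, cos φ = 0.891916, sin λ = 0.993564, cos λ = -0.113273.
North component: ΔN = −sin φ cos λ·ΔX − sin φ sin λ·ΔY + cos φ·ΔZ = −(0.452201)(-0.113273)(-501) − (0.452201)(0.993564)(-263) + (0.891916)(-128) = -21.66 m.
1° of latitude spans 111100 m, so Δφ = -21.66 / 111100 × 3600 = -0.702″.

Δφ = -0.70″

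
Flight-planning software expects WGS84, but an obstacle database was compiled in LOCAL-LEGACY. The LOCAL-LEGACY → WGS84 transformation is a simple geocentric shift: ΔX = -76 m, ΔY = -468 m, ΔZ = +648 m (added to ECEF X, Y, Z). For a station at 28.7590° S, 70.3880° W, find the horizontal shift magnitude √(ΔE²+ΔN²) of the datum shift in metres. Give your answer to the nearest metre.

The local east axis at (φ, λ) is (−sin λ, cos λ, 0), so ΔE = −sin(-70.3880°)·(-76) + cos(-70.3880°)·(-468) = -228.67 m.
The local north axis is (−sin φ cos λ, −sin φ sin λ, cos φ), giving ΔN = -12.273 + 212.105 + 568.070 = 767.90 m.
Horizontal magnitude = √(ΔE² + ΔN²) = √((-228.67)² + 767.90²) = 801.23 m.

801 m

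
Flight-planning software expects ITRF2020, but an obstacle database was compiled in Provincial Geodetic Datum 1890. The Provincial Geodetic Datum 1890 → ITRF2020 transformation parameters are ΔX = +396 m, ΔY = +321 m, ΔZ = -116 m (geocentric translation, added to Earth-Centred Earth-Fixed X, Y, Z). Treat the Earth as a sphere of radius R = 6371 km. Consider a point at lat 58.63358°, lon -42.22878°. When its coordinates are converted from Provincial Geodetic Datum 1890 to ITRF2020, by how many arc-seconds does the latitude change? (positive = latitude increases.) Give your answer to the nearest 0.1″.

sin φ = 0.853856, cos φ = 0.520509, sin λ = -0.672093, cos λ = 0.740467.
North component: ΔN = −sin φ cos λ·ΔX − sin φ sin λ·ΔY + cos φ·ΔZ = −(0.853856)(0.740467)(396) − (0.853856)(-0.672093)(321) + (0.520509)(-116) = -126.54 m.
1° of latitude spans πR/180 = 111195 m, so Δφ = -126.54 / 111195 × 3600 = -4.097″.

Δφ = -4.1″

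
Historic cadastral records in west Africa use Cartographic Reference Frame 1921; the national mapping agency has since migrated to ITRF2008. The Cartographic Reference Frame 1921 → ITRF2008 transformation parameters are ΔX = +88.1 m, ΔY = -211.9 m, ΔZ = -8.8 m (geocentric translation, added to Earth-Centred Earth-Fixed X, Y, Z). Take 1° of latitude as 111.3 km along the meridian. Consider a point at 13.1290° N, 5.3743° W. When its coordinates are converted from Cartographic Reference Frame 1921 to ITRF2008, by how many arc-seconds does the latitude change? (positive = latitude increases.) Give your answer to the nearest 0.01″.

sin φ = 0.227144, cos φ = 0.973861, sin λ = -0.093662, cos λ = 0.995604.
North component: ΔN = −sin φ cos λ·ΔX − sin φ sin λ·ΔY + cos φ·ΔZ = −(0.227144)(0.995604)(88.1) − (0.227144)(-0.093662)(-211.9) + (0.973861)(-8.8) = -33.00 m.
1° of latitude spans 111300 m, so Δφ = -33.00 / 111300 × 3600 = -1.067″.

Δφ = -1.07″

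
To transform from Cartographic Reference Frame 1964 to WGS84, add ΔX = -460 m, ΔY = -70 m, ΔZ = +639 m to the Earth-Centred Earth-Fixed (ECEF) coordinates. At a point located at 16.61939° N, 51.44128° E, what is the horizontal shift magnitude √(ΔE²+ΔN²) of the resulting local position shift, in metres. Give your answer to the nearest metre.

At φ = 16.61939°, λ = 51.44128°: sin φ = 0.286013, cos φ = 0.958226, sin λ = 0.781970, cos λ = 0.623316.
ΔE = −sin λ·ΔX + cos λ·ΔY = −(0.781970)·(-460) + (0.623316)·(-70) = 316.07 m.
ΔN = −sin φ cos λ·ΔX − sin φ sin λ·ΔY + cos φ·ΔZ = −(0.286013)(0.623316)(-460) − (0.286013)(0.781970)(-70) + (0.958226)(639) = 709.97 m.
Horizontal magnitude = √(ΔE² + ΔN²) = √(316.07² + 709.97²) = 777.15 m.

777 m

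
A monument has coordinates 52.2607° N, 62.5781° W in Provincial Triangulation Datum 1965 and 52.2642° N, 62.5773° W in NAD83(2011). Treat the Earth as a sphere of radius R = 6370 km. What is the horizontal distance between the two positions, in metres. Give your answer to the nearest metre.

Δφ = 52.2642° − 52.2607° = +0.0035°; Δλ = -62.5773° − -62.5781° = +0.0008°.
1° along a meridian = πR/180 = 111177 m.
ΔN = Δφ × 111177 = 389.1 m; ΔE = Δλ × 111177 × cos(52.2607°) = +0.0008 × 111177 × 0.612070 = 54.4 m.
Distance = √(ΔE² + ΔN²) = √(54.4² + 389.1²) = 392.9 m.

393 m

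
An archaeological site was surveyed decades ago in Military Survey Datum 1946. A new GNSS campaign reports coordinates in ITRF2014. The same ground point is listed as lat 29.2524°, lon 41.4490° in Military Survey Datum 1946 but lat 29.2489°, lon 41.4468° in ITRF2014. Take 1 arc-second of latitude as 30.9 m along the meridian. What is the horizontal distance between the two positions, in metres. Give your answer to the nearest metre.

444 m

Δφ = 29.2489° − 29.2524° = -0.0035°; Δλ = 41.4468° − 41.4490° = -0.0022°.
1° of latitude = 3600 × 30.90 = 111240 m.
ΔN = Δφ × 111240 = -389.3 m; ΔE = Δλ × 111240 × cos(29.2524°) = -0.0022 × 111240 × 0.872476 = -213.5 m.
Distance = √(ΔE² + ΔN²) = √((-213.5)² + (-389.3)²) = 444.0 m.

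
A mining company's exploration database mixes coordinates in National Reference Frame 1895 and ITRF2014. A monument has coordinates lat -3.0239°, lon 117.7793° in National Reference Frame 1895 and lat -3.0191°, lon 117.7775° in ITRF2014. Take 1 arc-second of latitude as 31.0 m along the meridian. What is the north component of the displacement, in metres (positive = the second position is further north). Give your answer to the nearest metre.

ΔN = 536 m

Δφ = -3.0191° − -3.0239° = +0.0048°; Δλ = 117.7775° − 117.7793° = -0.0018°.
1° of latitude = 3600 × 31.00 = 111600 m.
ΔN = Δφ × 111600 = 535.7 m; ΔE = Δλ × 111600 × cos(-3.0239°) = -0.0018 × 111600 × 0.998608 = -200.6 m.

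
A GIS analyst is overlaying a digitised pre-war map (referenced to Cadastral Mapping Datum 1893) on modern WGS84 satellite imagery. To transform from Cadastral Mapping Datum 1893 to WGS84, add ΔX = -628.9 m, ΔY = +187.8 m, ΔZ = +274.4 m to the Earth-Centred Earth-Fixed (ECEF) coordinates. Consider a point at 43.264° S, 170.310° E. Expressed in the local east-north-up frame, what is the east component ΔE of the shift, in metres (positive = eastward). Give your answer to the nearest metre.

The local east axis at (φ, λ) is (−sin λ, cos λ, 0), so ΔE = −sin(170.310°)·(-628.9) + cos(170.310°)·187.8 = -79.27 m.

ΔE = -79 m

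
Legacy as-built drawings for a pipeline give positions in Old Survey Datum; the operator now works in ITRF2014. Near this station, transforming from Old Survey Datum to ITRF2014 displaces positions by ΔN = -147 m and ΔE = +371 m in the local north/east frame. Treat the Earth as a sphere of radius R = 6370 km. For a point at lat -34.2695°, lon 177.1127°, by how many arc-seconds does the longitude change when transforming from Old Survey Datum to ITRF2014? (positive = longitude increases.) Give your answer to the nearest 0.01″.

Δλ = 14.54″

At latitude -34.2695°, cos φ = 0.826398.
One radian of longitude at latitude φ spans R cos φ, so Δλ = ΔE / (R cos φ) = 371.0 / (6370000 × 0.826398) = 7.0477e-05 rad = 14.537″.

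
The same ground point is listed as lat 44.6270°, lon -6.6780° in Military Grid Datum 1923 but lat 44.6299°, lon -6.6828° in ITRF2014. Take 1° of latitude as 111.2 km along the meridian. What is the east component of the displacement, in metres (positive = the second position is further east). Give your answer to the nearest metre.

ΔE = -380 m

Δφ = 44.6299° − 44.6270° = +0.0029°; Δλ = -6.6828° − -6.6780° = -0.0048°.
ΔN = Δφ × 111200 = 322.5 m; ΔE = Δλ × 111200 × cos(44.6270°) = -0.0048 × 111200 × 0.711695 = -379.9 m.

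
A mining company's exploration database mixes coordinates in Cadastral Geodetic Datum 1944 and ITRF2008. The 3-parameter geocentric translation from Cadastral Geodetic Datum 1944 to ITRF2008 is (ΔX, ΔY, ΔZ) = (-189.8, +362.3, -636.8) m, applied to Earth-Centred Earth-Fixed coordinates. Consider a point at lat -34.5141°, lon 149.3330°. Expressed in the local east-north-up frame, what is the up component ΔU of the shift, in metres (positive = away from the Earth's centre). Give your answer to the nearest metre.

ΔU = 648 m

The local up (radial) axis is (cos φ cos λ, cos φ sin λ, sin φ), giving ΔU = 134.521 + 152.265 + 360.817 = 647.60 m.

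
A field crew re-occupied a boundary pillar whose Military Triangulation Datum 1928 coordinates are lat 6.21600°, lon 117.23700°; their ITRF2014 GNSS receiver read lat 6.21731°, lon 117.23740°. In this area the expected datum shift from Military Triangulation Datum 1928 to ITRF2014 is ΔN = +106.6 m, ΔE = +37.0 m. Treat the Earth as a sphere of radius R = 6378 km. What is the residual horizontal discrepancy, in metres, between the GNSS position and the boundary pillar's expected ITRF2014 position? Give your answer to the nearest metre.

Observed coordinate differences: Δφ = +0.00131°, Δλ = +0.00040°.
Converting to metres (1° lat = 111317 m, cos φ = 0.994121): observed ΔN = 145.8 m, observed ΔE = 44.3 m.
Subtracting the expected shift leaves a residual of 145.8 − (106.6) = 39.2 m north and 44.3 − (37.0) = 7.3 m east.
Residual distance = √(39.2² + 7.3²) = 39.9 m.

40 m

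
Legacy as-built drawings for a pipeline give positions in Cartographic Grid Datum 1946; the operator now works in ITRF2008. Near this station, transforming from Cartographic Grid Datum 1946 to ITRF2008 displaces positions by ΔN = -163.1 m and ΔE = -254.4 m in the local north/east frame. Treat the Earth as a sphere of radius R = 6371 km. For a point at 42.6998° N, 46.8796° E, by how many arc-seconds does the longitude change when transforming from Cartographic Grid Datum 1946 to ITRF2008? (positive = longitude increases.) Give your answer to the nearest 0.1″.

At latitude 42.6998°, cos φ = 0.734917.
One radian of longitude at latitude φ spans R cos φ, so Δλ = ΔE / (R cos φ) = -254.4 / (6371000 × 0.734917) = -5.4334e-05 rad = -11.207″.

Δλ = -11.2″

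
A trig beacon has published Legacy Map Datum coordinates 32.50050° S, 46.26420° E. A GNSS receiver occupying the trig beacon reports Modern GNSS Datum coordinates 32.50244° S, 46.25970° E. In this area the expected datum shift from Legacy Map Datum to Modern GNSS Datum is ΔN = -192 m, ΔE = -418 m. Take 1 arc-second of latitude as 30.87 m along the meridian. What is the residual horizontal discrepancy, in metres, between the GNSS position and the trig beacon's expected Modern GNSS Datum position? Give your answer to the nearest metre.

Observed coordinate differences: Δφ = -0.00194°, Δλ = -0.00450°.
Converting to metres (1° lat = 111132 m, cos φ = 0.843387): observed ΔN = -215.6 m, observed ΔE = -421.8 m.
Subtracting the expected shift leaves a residual of -215.6 − (-192) = -23.6 m north and -421.8 − (-418) = -3.8 m east.
Residual distance = √((-23.6)² + (-3.8)²) = 23.9 m.

24 m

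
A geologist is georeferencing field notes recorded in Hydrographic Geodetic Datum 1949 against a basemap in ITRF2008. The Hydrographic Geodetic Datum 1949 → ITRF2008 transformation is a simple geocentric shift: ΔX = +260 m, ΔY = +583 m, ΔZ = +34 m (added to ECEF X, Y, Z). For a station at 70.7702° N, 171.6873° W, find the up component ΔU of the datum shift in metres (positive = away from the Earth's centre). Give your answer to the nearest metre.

ΔU = -80 m

At φ = 70.7702°, λ = -171.6873°: sin φ = 0.944205, cos φ = 0.329358, sin λ = -0.144576, cos λ = -0.989494.
ΔU = cos φ cos λ·ΔX + cos φ sin λ·ΔY + sin φ·ΔZ = (0.329358)(-0.989494)(260) + (0.329358)(-0.144576)(583) + (0.944205)(34) = -80.39 m.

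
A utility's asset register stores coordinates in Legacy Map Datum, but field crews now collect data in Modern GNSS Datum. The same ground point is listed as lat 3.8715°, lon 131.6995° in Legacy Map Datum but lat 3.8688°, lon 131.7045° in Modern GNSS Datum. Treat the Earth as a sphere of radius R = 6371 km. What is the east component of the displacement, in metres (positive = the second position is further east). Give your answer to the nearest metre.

Δφ = 3.8688° − 3.8715° = -0.0027°; Δλ = 131.7045° − 131.6995° = +0.0050°.
1° along a meridian = πR/180 = 111195 m.
ΔN = Δφ × 111195 = -300.2 m; ΔE = Δλ × 111195 × cos(3.8715°) = +0.0050 × 111195 × 0.997718 = 554.7 m.

ΔE = 555 m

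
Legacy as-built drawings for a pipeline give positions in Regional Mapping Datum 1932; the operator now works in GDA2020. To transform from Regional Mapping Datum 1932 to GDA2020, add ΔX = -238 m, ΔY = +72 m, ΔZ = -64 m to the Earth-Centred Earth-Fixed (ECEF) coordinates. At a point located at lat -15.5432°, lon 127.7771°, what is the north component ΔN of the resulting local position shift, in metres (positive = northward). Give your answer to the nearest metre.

ΔN = -7 m

The local north axis is (−sin φ cos λ, −sin φ sin λ, cos φ), giving ΔN = 39.068 + 15.250 − 61.659 = -7.34 m.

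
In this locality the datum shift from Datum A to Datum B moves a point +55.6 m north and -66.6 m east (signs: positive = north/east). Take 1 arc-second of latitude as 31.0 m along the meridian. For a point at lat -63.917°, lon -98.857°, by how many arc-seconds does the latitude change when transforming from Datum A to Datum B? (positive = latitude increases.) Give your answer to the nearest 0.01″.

1″ of latitude = 31.00 m, so Δφ = 55.6 / 31.00 = 1.794″.

Δφ = 1.79″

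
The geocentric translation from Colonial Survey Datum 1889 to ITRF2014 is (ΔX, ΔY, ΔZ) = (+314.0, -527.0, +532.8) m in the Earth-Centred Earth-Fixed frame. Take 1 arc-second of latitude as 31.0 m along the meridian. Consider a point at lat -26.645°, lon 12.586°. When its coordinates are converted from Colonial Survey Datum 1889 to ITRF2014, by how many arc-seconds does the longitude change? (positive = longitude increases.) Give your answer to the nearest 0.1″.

sin φ = -0.448461, cos φ = 0.893802, sin λ = 0.217905, cos λ = 0.975970.
East component: ΔE = −sin λ·ΔX + cos λ·ΔY = −(0.217905)(314.0) + (0.975970)(-527.0) = -582.76 m.
1° of latitude spans 3600 × 31.00 = 111600 m; at latitude φ, 1° of longitude spans that × cos φ = 99748.3 m, so Δλ = -582.76 / 99748.3 × 3600 = -21.032″.

Δλ = -21.0″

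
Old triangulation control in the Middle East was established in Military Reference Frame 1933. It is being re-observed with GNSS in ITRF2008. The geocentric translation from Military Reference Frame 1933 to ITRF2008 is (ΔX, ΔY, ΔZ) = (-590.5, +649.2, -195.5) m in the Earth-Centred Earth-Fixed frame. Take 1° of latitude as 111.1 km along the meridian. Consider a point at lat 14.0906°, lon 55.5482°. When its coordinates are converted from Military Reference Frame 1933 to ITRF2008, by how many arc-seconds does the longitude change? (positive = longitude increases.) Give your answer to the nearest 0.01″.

sin φ = 0.243456, cos φ = 0.969912, sin λ = 0.824602, cos λ = 0.565713.
East component: ΔE = −sin λ·ΔX + cos λ·ΔY = −(0.824602)(-590.5) + (0.565713)(649.2) = 854.19 m.
1° of latitude spans 111100 m; at latitude φ, 1° of longitude spans that × cos φ = 107757.2 m, so Δλ = 854.19 / 107757.2 × 3600 = 28.537″.

Δλ = 28.54″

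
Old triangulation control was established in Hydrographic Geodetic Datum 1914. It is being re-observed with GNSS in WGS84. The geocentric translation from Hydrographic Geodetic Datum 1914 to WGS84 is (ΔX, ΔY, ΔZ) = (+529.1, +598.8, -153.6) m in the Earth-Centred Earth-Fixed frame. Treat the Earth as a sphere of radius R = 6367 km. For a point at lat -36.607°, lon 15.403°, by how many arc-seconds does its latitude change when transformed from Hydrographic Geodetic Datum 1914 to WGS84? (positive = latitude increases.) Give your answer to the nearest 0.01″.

sin φ = -0.596323, cos φ = 0.802745, sin λ = 0.265607, cos λ = 0.964081.
North component: ΔN = −sin φ cos λ·ΔX − sin φ sin λ·ΔY + cos φ·ΔZ = −(-0.596323)(0.964081)(529.1) − (-0.596323)(0.265607)(598.8) + (0.802745)(-153.6) = 275.72 m.
1° of latitude spans πR/180 = 111125 m, so Δφ = 275.72 / 111125 × 3600 = 8.932″.

Δφ = 8.93″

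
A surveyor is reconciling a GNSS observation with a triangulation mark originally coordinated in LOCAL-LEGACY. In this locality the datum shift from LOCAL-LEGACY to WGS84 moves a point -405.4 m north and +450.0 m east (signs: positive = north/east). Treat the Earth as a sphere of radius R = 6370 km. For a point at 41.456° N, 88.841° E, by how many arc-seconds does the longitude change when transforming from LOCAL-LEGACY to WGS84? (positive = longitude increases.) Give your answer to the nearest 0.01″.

Δλ = 19.44″

At latitude 41.456°, cos φ = 0.749464.
One radian of longitude at latitude φ spans R cos φ, so Δλ = ΔE / (R cos φ) = 450.0 / (6370000 × 0.749464) = 9.4259e-05 rad = 19.442″.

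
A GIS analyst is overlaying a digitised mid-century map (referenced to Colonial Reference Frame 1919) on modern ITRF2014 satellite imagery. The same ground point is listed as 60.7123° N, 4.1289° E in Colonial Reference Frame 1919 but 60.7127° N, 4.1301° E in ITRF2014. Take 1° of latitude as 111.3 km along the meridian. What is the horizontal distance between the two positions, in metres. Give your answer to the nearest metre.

79 m

Δφ = 60.7127° − 60.7123° = +0.0004°; Δλ = 4.1301° − 4.1289° = +0.0012°.
ΔN = Δφ × 111300 = 44.5 m; ΔE = Δλ × 111300 × cos(60.7123°) = +0.0012 × 111300 × 0.489195 = 65.3 m.
Distance = √(ΔE² + ΔN²) = √(65.3² + 44.5²) = 79.1 m.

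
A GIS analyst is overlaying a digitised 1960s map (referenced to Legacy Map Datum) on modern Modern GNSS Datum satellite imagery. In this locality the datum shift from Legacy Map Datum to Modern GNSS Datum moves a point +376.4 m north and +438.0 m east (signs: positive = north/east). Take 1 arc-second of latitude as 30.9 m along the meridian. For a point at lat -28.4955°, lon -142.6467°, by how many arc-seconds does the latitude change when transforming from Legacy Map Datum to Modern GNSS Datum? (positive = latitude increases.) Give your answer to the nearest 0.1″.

1″ of latitude = 30.90 m, so Δφ = 376.4 / 30.90 = 12.181″.

Δφ = 12.2″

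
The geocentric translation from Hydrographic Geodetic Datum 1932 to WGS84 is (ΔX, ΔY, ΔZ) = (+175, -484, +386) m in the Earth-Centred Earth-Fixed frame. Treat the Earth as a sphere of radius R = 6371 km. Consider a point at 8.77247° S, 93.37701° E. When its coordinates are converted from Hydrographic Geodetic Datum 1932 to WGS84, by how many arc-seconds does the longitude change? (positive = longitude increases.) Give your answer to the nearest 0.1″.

Δλ = -4.8″

sin φ = -0.152511, cos φ = 0.988302, sin λ = 0.998264, cos λ = -0.058906.
East component: ΔE = −sin λ·ΔX + cos λ·ΔY = −(0.998264)(175) + (-0.058906)(-484) = -146.19 m.
1° of latitude spans πR/180 = 111195 m; at latitude φ, 1° of longitude spans that × cos φ = 109894.1 m, so Δλ = -146.19 / 109894.1 × 3600 = -4.789″.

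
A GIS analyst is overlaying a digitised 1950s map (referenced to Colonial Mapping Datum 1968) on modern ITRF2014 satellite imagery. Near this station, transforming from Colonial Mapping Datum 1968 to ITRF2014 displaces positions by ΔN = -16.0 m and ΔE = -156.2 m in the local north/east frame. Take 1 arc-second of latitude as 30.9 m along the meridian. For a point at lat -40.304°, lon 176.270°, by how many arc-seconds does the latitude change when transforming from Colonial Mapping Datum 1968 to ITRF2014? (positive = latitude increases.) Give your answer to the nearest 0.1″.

Δφ = -0.5″

1″ of latitude = 30.90 m, so Δφ = -16.0 / 30.90 = -0.518″.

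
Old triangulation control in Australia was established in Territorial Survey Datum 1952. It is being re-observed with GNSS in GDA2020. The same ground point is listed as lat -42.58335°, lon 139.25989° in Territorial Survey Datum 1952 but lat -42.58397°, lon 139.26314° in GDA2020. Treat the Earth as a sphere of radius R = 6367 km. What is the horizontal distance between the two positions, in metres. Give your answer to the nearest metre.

Δφ = -42.58397° − -42.58335° = -0.00062°; Δλ = 139.26314° − 139.25989° = +0.00325°.
1° along a meridian = πR/180 = 111125 m.
ΔN = Δφ × 111125 = -68.9 m; ΔE = Δλ × 111125 × cos(-42.58335°) = +0.00325 × 111125 × 0.736294 = 265.9 m.
Distance = √(ΔE² + ΔN²) = √(265.9² + (-68.9)²) = 274.7 m.

275 m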